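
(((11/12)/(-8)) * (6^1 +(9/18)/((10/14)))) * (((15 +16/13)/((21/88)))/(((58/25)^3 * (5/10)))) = -5345553125/639186912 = -8.36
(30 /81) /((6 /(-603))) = -335 /9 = -37.22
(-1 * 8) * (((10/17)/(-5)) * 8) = 128/17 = 7.53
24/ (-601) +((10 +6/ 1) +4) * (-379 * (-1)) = 4555556/ 601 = 7579.96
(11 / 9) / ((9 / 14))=154 / 81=1.90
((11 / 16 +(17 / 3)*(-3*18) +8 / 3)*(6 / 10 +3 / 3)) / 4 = -14527 / 120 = -121.06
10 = 10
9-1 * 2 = 7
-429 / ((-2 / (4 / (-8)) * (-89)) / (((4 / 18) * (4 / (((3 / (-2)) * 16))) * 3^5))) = -3861 / 356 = -10.85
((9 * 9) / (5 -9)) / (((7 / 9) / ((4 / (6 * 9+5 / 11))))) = -1.91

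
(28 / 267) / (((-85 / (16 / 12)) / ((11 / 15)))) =-1232 / 1021275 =-0.00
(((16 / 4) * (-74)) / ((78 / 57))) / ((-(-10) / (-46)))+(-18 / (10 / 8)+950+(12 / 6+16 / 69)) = 1733764 / 897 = 1932.85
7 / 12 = 0.58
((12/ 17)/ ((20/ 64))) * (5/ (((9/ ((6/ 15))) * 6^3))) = 16/ 6885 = 0.00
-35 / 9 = -3.89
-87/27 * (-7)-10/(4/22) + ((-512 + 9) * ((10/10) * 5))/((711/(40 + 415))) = -389131/237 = -1641.90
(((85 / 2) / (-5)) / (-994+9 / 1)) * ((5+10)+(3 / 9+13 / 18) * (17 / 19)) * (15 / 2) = 4879 / 4728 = 1.03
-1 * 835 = -835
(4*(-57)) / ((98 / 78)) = -8892 / 49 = -181.47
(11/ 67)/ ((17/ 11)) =0.11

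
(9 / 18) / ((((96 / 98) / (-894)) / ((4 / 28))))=-1043 / 16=-65.19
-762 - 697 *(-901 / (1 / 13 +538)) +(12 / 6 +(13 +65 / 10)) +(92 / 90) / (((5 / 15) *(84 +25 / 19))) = 29026419653 / 68033370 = 426.65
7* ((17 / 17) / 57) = 7 / 57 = 0.12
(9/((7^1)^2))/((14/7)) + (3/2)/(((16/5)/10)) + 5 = 7667/784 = 9.78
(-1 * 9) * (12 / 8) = -27 / 2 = -13.50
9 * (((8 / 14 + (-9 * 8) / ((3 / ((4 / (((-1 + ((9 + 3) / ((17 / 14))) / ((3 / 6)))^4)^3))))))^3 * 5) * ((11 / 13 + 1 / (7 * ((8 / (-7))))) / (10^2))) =369682041831971479074873661983040550317489605202825197321040131904665839724824289110712776190 / 6105230461219247161406196998955675386760670346718796029452375666322969992780624116276169564779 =0.06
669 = 669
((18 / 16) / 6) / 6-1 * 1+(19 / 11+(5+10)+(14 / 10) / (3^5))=6742069 / 427680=15.76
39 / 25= 1.56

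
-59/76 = -0.78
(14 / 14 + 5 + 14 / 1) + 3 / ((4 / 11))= 113 / 4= 28.25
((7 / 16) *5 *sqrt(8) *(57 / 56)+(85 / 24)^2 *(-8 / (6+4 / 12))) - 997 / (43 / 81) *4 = -147611443 / 19608+285 *sqrt(2) / 64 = -7521.83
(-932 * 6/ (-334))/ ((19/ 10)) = 27960/ 3173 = 8.81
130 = 130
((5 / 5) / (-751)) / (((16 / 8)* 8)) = -1 / 12016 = -0.00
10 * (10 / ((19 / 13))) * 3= 3900 / 19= 205.26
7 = 7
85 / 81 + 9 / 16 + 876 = 1137385 / 1296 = 877.61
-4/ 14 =-2/ 7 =-0.29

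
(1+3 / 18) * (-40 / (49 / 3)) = -20 / 7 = -2.86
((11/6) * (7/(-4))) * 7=-539/24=-22.46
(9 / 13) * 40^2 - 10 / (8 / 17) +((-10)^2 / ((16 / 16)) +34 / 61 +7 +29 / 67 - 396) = 169686073 / 212524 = 798.43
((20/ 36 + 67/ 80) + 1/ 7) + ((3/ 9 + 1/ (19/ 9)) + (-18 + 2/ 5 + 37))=2082103/ 95760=21.74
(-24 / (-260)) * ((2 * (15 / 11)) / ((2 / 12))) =216 / 143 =1.51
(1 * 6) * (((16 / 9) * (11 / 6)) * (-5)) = -880 / 9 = -97.78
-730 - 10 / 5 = -732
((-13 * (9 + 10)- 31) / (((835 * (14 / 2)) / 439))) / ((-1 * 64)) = 61021 / 187040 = 0.33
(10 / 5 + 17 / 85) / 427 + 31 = 31.01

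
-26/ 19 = -1.37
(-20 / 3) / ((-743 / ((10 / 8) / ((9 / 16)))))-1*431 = -8645891 / 20061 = -430.98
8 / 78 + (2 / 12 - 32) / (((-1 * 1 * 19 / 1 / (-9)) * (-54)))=3395 / 8892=0.38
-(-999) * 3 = 2997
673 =673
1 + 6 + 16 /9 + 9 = 160 /9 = 17.78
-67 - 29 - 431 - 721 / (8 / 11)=-12147 / 8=-1518.38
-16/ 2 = -8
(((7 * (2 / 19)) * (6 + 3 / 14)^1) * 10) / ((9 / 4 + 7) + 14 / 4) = 1160 / 323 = 3.59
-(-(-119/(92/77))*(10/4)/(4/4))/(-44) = 4165/736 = 5.66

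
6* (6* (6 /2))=108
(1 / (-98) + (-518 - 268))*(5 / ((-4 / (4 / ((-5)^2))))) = 77029 / 490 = 157.20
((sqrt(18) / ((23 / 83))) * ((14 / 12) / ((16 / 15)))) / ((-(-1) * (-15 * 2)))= -581 * sqrt(2) / 1472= -0.56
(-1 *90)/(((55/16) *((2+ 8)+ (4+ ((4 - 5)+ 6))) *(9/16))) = -512/209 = -2.45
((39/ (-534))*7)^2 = 8281/ 31684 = 0.26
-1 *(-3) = 3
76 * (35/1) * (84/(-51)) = -4381.18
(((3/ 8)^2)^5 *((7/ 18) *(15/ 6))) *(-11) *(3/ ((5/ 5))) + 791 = 3397311553181/ 4294967296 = 791.00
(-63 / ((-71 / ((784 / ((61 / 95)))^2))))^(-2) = 69796884481 / 122134897087252439040000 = 0.00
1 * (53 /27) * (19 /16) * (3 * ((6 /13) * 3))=1007 /104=9.68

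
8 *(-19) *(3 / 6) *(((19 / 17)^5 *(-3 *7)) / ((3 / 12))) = 15807416016 / 1419857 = 11133.10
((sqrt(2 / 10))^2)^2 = 1 / 25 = 0.04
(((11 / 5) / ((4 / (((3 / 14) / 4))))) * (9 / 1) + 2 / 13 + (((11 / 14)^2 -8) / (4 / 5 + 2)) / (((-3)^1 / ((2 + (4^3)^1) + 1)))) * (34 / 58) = 2157819299 / 62069280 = 34.76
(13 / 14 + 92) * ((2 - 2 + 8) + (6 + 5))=24719 / 14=1765.64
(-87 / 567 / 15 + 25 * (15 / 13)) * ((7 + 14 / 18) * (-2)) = -4250992 / 9477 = -448.56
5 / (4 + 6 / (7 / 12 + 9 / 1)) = 575 / 532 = 1.08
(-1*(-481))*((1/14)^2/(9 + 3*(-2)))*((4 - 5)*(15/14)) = -2405/2744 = -0.88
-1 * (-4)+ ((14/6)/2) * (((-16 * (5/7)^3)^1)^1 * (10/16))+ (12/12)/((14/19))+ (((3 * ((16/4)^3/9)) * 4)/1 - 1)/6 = 6686/441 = 15.16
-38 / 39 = -0.97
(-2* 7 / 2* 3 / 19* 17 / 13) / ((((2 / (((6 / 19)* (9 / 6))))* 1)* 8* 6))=-1071 / 150176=-0.01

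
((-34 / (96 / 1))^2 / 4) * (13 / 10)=3757 / 92160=0.04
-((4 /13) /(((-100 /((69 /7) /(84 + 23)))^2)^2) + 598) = -61166244410894372667121 /102284689650325000000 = -598.00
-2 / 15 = -0.13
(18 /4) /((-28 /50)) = -8.04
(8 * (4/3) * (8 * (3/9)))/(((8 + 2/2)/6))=512/27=18.96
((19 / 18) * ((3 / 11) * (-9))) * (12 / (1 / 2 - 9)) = 684 / 187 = 3.66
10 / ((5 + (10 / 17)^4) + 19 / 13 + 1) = 10857730 / 8231537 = 1.32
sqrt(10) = 3.16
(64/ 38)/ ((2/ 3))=2.53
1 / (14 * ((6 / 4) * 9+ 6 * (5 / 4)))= 1 / 294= 0.00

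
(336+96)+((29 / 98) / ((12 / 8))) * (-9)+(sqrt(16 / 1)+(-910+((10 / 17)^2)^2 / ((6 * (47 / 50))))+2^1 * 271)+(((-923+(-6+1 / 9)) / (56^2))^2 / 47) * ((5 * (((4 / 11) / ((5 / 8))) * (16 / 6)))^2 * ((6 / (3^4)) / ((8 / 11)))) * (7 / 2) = 1756706590307215 / 26502018693003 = 66.29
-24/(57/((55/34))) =-0.68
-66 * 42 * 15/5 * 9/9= -8316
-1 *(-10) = 10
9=9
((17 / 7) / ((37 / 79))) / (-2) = -1343 / 518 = -2.59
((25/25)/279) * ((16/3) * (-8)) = -128/837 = -0.15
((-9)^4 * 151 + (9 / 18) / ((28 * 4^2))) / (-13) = -887677057 / 11648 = -76208.54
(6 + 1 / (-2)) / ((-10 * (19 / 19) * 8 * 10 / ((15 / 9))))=-11 / 960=-0.01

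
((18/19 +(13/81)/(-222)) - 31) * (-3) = 10267969/113886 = 90.16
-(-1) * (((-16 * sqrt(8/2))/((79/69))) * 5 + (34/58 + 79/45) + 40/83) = -1171635608/8556885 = -136.92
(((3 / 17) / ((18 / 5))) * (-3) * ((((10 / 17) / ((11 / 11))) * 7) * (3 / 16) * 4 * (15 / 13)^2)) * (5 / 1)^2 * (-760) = 561093750 / 48841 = 11488.17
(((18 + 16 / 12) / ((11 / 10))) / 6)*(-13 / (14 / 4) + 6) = 4640 / 693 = 6.70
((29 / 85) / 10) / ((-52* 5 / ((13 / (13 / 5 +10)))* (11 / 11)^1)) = -29 / 214200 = -0.00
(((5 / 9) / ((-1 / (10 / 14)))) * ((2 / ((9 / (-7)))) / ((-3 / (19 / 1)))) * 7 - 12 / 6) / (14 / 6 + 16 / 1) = -7136 / 4455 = -1.60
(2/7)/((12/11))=0.26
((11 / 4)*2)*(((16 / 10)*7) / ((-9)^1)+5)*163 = 303017 / 90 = 3366.86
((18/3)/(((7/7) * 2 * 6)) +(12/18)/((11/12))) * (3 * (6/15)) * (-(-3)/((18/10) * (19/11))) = 27/19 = 1.42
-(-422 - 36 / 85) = 422.42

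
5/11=0.45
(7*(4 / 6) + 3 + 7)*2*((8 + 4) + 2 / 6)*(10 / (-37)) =-880 / 9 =-97.78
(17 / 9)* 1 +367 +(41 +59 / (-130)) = 479039 / 1170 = 409.44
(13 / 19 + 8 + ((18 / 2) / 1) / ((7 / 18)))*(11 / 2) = 46563 / 266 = 175.05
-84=-84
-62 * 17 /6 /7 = -527 /21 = -25.10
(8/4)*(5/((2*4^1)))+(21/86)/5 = 1117/860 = 1.30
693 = 693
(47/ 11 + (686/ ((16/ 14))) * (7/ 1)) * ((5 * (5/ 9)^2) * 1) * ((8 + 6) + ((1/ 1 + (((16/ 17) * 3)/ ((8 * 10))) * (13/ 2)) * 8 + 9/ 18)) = 6380115875/ 40392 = 157954.94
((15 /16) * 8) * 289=4335 /2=2167.50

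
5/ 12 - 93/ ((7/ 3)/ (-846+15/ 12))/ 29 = 1414619/ 1218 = 1161.43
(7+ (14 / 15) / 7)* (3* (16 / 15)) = 1712 / 75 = 22.83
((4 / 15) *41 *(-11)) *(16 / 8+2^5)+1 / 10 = -122669 / 30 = -4088.97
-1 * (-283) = 283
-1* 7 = -7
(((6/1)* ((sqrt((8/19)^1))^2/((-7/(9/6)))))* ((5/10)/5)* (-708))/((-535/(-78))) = 1988064/355775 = 5.59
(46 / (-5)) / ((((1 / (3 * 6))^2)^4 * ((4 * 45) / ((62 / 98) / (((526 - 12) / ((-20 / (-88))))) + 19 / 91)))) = -5301445441535136 / 45019975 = -117757627.40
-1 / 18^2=-1 / 324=-0.00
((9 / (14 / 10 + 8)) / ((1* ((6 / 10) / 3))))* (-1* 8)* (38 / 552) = -2850 / 1081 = -2.64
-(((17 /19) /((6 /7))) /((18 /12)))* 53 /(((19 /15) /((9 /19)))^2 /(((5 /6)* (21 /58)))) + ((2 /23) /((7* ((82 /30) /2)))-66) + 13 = -103420867244437 /1895988621884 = -54.55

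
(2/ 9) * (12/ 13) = 8/ 39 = 0.21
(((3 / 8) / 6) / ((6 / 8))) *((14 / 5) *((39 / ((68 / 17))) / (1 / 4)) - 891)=-1303 / 20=-65.15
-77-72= -149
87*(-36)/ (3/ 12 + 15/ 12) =-2088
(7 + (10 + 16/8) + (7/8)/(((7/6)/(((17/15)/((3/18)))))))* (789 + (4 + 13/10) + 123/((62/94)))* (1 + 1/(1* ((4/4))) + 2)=94547.57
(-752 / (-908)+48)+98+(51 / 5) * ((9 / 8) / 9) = 1344777 / 9080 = 148.10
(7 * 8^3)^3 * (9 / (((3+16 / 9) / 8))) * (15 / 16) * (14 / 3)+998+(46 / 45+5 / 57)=111589461312175477 / 36765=3035209066018.64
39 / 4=9.75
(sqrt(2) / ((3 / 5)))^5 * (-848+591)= -3212500 * sqrt(2) / 243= -18696.14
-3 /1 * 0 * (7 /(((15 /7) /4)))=0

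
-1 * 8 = -8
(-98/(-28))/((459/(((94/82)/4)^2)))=15463/24690528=0.00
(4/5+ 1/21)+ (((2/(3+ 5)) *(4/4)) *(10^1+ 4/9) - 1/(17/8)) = 32003/10710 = 2.99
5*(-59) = -295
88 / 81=1.09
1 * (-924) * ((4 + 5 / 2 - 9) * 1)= 2310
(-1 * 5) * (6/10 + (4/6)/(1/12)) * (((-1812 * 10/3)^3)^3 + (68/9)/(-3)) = 12421231824104455662078787584000002924/27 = 460045623114979839336251400000000000.00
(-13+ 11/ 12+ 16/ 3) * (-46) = 621/ 2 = 310.50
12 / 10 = 6 / 5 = 1.20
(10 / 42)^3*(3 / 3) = 125 / 9261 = 0.01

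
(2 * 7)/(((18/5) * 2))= 1.94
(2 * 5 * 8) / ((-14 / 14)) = -80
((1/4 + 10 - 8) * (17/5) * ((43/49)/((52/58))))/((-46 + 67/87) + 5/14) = -976401/5851300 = -0.17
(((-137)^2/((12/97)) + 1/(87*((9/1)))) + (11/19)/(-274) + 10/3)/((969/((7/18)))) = 8658349718375/142197579432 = 60.89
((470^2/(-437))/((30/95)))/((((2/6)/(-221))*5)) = 4881890/23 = 212256.09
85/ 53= 1.60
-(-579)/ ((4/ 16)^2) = 9264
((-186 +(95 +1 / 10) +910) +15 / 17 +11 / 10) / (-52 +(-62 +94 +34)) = 34896 / 595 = 58.65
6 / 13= 0.46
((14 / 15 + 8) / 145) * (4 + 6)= 268 / 435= 0.62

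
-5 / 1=-5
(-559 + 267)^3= -24897088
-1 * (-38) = 38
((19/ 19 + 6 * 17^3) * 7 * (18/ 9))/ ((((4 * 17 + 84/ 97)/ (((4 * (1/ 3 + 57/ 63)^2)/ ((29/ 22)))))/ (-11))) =-467785271096/ 1525545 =-306634.86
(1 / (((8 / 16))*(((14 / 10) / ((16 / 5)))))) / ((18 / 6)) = 32 / 21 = 1.52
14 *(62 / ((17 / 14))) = 12152 / 17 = 714.82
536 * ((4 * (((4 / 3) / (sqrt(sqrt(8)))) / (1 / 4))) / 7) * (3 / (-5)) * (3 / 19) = -51456 * 2^(1 / 4) / 665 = -92.02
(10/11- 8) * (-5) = 390/11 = 35.45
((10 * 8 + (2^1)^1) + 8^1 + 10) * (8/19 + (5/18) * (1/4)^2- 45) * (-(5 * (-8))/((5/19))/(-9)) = 6096025/81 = 75259.57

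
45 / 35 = 9 / 7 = 1.29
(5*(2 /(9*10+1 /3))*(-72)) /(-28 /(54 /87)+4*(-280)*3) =9720 /4152533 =0.00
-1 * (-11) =11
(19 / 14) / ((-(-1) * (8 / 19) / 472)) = 21299 / 14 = 1521.36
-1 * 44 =-44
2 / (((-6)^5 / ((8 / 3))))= -1 / 1458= -0.00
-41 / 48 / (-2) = 41 / 96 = 0.43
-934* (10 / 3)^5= -93400000 / 243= -384362.14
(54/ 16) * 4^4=864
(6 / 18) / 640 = 1 / 1920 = 0.00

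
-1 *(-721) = 721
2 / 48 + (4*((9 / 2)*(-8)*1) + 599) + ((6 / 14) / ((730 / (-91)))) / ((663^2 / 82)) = 14976021577 / 32911320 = 455.04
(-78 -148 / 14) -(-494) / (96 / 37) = 34213 / 336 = 101.82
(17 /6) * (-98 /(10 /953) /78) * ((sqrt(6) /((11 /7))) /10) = -5556943 * sqrt(6) /257400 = -52.88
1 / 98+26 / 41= 2589 / 4018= 0.64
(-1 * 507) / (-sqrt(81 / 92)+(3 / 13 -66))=19201780 / 2490393 -57122 * sqrt(23) / 2490393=7.60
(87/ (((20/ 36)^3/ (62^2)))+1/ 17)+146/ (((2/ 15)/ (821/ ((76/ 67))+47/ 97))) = 42977512648013/ 15665500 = 2743449.79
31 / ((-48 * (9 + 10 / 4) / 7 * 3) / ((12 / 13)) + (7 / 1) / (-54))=-11718 / 96925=-0.12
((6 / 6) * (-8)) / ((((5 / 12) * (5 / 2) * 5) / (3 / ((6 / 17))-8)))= -96 / 125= -0.77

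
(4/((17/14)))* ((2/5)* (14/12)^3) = 4802/2295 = 2.09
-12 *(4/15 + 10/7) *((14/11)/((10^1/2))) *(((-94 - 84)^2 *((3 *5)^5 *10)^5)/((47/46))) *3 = -6288840035403310611419677734375000000000000/517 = -12164100648749150118800150000000000000000.00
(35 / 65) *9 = 63 / 13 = 4.85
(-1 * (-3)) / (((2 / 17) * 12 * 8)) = 17 / 64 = 0.27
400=400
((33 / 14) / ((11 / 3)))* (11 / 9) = 11 / 14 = 0.79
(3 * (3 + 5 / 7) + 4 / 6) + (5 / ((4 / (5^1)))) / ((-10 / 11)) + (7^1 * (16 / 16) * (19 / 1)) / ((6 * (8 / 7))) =2725 / 112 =24.33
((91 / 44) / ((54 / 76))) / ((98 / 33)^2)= 2717 / 8232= 0.33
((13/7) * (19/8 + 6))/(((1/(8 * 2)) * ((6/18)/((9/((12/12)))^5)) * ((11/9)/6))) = 16663863996/77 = 216413818.13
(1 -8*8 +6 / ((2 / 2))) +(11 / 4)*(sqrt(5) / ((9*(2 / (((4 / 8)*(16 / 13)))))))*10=-57 +110*sqrt(5) / 117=-54.90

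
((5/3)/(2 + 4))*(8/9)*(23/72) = 115/1458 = 0.08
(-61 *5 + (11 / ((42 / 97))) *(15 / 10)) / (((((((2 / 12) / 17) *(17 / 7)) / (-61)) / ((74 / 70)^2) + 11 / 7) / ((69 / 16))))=-129180990699 / 176331808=-732.60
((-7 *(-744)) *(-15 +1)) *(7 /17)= -510384 /17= -30022.59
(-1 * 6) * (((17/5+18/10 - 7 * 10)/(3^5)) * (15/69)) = 8/23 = 0.35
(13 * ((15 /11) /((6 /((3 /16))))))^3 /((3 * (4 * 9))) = 274625 /174456832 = 0.00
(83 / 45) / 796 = 83 / 35820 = 0.00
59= 59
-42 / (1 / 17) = -714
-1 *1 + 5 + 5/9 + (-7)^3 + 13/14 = -42527/126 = -337.52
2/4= 1/2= 0.50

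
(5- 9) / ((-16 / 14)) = 7 / 2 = 3.50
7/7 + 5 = 6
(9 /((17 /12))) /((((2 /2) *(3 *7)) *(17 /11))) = 396 /2023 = 0.20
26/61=0.43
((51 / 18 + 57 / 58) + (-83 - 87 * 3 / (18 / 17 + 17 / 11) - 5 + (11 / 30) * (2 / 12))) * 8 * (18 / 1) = -1874497868 / 70615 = -26545.32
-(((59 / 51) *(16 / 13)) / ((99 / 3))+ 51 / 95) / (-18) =1205509 / 37413090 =0.03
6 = 6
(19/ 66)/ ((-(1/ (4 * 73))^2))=-810008/ 33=-24545.70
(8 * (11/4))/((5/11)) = 242/5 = 48.40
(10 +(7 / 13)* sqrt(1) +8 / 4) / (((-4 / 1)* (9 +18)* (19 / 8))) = -326 / 6669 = -0.05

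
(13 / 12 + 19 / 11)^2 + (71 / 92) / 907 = 2871638177 / 363482064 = 7.90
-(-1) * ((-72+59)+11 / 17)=-210 / 17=-12.35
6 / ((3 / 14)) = 28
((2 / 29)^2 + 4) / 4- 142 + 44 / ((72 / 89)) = -1311101 / 15138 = -86.61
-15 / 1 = -15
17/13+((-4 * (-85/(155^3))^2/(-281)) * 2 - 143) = -287108550183071194/2026281841683125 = -141.69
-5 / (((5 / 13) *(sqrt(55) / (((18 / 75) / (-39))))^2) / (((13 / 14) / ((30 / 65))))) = -13 / 721875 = -0.00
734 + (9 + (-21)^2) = 1184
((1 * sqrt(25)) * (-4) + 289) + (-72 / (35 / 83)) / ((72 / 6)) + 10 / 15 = 26821 / 105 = 255.44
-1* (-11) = 11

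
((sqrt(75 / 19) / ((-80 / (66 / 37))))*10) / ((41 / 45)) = -7425*sqrt(57) / 115292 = -0.49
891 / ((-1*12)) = -297 / 4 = -74.25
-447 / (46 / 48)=-10728 / 23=-466.43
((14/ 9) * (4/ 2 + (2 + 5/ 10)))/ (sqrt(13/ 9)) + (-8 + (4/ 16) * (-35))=-67/ 4 + 21 * sqrt(13)/ 13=-10.93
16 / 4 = 4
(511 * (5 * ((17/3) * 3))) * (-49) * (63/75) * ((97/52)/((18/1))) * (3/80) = -289025177/41600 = -6947.72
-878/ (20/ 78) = -17121/ 5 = -3424.20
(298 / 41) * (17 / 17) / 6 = 149 / 123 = 1.21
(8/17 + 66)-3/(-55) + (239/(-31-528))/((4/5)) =137964111/2090660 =65.99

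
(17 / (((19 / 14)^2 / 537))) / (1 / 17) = 30417828 / 361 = 84259.91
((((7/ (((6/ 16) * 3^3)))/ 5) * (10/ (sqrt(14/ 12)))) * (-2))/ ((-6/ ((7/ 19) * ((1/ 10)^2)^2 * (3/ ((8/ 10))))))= 7 * sqrt(42)/ 769500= 0.00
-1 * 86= -86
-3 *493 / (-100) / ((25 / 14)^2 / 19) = 1376949 / 15625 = 88.12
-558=-558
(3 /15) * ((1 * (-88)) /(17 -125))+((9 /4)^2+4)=19927 /2160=9.23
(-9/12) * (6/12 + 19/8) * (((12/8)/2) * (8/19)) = -207/304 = -0.68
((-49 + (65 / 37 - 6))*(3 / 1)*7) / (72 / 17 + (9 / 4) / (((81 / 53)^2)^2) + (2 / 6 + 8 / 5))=-67276285360200 / 395980334437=-169.90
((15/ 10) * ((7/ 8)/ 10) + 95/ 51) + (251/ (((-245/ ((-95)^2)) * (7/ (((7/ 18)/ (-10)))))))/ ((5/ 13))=135.55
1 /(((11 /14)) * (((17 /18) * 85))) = 252 /15895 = 0.02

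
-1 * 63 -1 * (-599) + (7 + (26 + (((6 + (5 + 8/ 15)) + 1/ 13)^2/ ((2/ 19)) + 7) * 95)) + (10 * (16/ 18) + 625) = 104377047/ 845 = 123523.13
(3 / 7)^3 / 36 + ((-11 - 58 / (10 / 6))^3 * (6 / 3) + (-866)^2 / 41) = -1222441829081 / 7031500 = -173852.21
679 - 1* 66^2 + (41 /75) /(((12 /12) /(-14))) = -276349 /75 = -3684.65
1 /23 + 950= 950.04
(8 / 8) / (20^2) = 1 / 400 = 0.00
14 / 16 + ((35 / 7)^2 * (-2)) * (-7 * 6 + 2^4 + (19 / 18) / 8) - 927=6611 / 18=367.28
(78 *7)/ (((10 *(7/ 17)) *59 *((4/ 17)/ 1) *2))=11271/ 2360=4.78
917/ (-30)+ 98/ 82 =-36127/ 1230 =-29.37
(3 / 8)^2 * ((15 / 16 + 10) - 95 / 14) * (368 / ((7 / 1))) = 96255 / 3136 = 30.69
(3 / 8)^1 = 3 / 8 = 0.38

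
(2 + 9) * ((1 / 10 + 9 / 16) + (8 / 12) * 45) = 26983 / 80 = 337.29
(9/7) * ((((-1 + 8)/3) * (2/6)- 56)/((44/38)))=-1349/22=-61.32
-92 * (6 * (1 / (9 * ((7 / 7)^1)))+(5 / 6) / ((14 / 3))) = -1633 / 21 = -77.76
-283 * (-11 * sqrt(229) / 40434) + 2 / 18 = 1 / 9 + 3113 * sqrt(229) / 40434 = 1.28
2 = 2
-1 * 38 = -38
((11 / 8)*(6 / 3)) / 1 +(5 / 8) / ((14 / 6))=169 / 56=3.02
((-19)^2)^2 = 130321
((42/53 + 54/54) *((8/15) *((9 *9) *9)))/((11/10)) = 369360/583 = 633.55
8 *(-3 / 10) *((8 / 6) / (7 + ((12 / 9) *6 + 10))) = -16 / 125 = -0.13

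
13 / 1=13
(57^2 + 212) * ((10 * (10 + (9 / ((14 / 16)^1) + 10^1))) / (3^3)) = 7337320 / 189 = 38821.80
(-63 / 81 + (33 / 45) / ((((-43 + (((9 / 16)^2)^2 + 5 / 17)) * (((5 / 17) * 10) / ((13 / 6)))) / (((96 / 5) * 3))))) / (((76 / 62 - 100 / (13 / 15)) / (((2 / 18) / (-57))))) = -54092808958409 / 2100537199634478750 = -0.00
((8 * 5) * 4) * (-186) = -29760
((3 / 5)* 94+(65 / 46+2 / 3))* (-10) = -584.80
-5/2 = -2.50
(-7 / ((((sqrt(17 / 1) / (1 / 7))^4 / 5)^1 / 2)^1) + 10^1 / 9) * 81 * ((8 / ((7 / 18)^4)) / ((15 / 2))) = 998881072128 / 238003927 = 4196.91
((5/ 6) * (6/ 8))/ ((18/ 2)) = 0.07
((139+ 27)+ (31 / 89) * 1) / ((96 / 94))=231945 / 1424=162.88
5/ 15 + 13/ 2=41/ 6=6.83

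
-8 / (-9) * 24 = 64 / 3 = 21.33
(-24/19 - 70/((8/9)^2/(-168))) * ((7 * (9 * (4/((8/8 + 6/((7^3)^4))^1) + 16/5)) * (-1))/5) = -8876640646785018051/6574611423325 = -1350139.21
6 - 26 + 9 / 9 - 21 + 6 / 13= -39.54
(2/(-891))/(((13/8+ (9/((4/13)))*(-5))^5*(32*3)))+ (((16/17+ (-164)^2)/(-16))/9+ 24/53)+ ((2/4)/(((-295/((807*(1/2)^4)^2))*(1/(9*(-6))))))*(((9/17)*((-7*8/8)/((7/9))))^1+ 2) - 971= -679170688141093120287601138093/377096521047421643956350720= -1801.05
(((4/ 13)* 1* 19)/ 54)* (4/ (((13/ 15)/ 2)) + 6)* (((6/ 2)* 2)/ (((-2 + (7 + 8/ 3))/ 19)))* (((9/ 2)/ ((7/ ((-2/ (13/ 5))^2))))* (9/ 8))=48247650/ 4598321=10.49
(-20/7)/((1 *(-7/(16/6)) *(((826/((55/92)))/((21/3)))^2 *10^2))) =605/2165544024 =0.00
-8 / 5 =-1.60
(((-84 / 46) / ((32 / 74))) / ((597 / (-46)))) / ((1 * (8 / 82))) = 10619 / 3184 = 3.34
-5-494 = -499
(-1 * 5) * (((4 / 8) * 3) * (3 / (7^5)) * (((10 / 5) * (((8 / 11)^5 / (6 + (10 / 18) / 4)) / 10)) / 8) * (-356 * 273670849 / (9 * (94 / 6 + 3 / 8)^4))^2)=-8559274453099121020743416878844608512 / 288756477725880587084637366015625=-29641.84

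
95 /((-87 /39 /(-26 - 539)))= 697775 /29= 24061.21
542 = 542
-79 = -79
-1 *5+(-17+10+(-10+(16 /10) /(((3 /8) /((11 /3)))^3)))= 5371586 /3645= 1473.69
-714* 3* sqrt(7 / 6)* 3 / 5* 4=-5552.70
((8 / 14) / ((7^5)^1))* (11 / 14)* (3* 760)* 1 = 50160 / 823543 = 0.06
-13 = -13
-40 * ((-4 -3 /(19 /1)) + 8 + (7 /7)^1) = -3680 /19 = -193.68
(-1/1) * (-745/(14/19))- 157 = 11957/14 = 854.07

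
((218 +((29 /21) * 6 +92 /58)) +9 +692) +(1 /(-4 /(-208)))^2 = 737473 /203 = 3632.87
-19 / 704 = -0.03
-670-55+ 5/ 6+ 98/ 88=-95443/ 132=-723.05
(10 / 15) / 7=2 / 21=0.10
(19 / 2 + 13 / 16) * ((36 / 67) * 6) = 4455 / 134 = 33.25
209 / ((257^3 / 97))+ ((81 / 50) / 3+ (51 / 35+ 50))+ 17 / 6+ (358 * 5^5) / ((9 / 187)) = 23245193.72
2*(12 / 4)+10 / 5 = 8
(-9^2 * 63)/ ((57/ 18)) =-30618/ 19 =-1611.47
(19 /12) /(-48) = -19 /576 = -0.03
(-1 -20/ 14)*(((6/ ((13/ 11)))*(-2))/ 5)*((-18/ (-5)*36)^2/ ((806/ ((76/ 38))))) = 942264576/ 4584125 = 205.55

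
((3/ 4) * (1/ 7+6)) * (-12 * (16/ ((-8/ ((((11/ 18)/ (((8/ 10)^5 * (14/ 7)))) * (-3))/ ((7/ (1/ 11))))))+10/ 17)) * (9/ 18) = -62333445/ 3411968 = -18.27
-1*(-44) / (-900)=-11 / 225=-0.05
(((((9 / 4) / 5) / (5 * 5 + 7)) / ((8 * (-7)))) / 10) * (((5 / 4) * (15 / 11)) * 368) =-621 / 39424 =-0.02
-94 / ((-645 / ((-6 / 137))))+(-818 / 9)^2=19709032192 / 2385855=8260.78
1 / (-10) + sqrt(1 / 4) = 2 / 5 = 0.40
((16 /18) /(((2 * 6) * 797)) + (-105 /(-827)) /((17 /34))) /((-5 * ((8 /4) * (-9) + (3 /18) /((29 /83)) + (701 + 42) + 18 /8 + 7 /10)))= -524394704 /7518680505873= -0.00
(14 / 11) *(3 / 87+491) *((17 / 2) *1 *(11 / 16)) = 105910 / 29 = 3652.07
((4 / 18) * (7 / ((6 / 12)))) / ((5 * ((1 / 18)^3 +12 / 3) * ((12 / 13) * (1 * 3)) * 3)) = 2184 / 116645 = 0.02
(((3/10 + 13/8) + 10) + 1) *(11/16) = 5687/640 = 8.89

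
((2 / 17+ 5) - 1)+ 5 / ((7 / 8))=1170 / 119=9.83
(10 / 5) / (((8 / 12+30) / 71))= 213 / 46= 4.63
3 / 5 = 0.60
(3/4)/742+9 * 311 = 8307435/2968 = 2799.00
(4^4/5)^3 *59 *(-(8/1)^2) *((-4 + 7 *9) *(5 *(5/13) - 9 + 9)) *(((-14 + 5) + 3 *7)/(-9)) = 14950781157376/195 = 76670672601.93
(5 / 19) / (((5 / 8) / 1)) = 0.42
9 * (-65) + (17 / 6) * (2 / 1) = -1738 / 3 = -579.33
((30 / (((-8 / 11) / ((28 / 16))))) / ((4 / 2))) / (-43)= 1155 / 1376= 0.84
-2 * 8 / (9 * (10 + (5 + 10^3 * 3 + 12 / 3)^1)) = -16 / 27171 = -0.00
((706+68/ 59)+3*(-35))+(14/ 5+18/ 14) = 1251882/ 2065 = 606.24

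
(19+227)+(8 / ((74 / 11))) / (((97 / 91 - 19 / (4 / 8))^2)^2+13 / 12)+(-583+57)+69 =-11954728757896968487 / 56657482436514445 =-211.00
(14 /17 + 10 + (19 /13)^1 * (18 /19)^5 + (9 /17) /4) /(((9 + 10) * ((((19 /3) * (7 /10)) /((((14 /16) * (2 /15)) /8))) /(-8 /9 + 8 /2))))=9734546563 /1497188116944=0.01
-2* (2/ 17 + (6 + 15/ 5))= -310/ 17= -18.24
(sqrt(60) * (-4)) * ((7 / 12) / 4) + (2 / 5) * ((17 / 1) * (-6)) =-204 / 5-7 * sqrt(15) / 6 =-45.32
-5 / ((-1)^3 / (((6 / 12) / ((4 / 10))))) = 25 / 4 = 6.25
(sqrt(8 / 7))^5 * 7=128 * sqrt(14) / 49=9.77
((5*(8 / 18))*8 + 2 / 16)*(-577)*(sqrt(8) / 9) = -743753*sqrt(2) / 324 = -3246.38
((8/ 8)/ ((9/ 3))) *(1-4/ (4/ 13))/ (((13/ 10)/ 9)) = -360/ 13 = -27.69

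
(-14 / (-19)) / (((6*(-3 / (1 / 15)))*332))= -7 / 851580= -0.00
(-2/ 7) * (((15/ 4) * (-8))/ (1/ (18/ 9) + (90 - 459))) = -120/ 5159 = -0.02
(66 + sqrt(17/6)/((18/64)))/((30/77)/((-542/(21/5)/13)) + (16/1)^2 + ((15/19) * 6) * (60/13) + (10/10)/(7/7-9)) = 94247296 * sqrt(102)/44165747799 + 388770096/1635768437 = 0.26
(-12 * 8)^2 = 9216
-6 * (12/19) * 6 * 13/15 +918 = 85338/95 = 898.29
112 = 112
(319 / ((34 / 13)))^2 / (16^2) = 17197609 / 295936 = 58.11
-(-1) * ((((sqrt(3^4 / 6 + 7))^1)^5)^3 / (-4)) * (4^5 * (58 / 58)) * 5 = -973771369405 * sqrt(82) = -8817874786453.76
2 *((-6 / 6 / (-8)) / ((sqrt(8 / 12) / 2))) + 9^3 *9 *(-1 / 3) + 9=-2178 + sqrt(6) / 4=-2177.39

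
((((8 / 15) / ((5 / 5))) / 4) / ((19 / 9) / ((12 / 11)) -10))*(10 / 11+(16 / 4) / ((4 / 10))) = -1728 / 9581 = -0.18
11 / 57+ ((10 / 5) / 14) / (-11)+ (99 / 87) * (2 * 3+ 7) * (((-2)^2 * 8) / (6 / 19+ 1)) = 1145364398 / 3182025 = 359.95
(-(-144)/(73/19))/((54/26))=3952/219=18.05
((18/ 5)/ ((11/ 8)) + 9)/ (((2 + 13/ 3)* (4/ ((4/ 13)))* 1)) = 1917/ 13585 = 0.14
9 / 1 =9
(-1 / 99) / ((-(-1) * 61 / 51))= -17 / 2013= -0.01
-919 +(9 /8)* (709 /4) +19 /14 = -160885 /224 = -718.24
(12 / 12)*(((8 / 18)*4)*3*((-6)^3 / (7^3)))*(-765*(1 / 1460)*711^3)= 15837722191584 / 25039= 632522153.10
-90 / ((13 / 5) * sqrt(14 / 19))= -40.33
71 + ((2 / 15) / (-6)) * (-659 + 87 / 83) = 85.62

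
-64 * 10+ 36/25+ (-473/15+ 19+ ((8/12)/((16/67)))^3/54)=-650.69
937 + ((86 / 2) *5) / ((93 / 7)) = 88646 / 93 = 953.18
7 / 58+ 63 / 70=148 / 145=1.02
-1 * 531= -531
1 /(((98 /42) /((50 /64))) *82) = 0.00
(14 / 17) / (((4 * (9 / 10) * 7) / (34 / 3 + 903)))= 13715 / 459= 29.88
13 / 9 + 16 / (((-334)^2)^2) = 10111352182 / 7000166889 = 1.44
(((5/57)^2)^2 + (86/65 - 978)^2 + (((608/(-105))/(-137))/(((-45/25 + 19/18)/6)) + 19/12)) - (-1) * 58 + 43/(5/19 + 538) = 5325217602003209045735939/5582239922861865900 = 953957.13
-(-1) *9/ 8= 1.12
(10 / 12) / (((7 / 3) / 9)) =45 / 14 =3.21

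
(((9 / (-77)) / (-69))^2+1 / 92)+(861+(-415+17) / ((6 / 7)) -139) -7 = 9434823737 / 37637292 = 250.68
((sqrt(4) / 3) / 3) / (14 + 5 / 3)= 2 / 141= 0.01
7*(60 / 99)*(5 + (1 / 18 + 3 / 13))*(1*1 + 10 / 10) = 173180 / 3861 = 44.85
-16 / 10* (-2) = 3.20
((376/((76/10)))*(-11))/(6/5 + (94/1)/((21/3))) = -90475/2432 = -37.20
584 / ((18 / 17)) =4964 / 9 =551.56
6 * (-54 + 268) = 1284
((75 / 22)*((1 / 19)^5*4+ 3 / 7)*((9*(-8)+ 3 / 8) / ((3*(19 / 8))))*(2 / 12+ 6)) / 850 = -52495972775 / 492664465832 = -0.11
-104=-104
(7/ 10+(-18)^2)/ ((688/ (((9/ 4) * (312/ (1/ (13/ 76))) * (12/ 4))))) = 44448183/ 261440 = 170.01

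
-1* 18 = -18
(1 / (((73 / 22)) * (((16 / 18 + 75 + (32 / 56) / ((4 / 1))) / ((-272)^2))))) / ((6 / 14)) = 684.26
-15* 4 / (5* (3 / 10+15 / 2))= -20 / 13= -1.54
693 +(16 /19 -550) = 2733 /19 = 143.84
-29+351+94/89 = 28752/89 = 323.06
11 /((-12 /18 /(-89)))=2937 /2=1468.50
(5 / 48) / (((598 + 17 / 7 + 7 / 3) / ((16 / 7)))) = 0.00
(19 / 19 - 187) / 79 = -186 / 79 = -2.35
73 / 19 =3.84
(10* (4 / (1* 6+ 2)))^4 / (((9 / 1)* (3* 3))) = 625 / 81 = 7.72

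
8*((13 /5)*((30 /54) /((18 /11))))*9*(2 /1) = 1144 /9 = 127.11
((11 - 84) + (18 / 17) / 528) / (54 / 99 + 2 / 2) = -109205 / 2312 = -47.23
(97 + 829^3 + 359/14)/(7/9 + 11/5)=358925434335/1876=191324858.39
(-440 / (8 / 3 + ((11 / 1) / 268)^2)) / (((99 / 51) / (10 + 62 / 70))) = -3721632384 / 4024685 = -924.70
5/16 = 0.31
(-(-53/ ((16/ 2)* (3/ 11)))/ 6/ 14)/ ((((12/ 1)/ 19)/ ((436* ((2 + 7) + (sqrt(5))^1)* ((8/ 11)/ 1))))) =109763* sqrt(5)/ 756 + 109763/ 84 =1631.36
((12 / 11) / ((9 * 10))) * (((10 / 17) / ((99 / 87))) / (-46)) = -58 / 425799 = -0.00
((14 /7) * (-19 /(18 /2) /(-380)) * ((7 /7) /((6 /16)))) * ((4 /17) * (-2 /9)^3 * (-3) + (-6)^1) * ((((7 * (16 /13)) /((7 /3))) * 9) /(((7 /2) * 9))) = -3168512 /16916445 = -0.19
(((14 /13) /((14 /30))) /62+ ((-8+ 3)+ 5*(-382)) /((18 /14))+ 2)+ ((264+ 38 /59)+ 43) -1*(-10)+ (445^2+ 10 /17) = 716138065796 /3637881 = 196855.83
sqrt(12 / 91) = 2 * sqrt(273) / 91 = 0.36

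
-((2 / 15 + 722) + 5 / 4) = -43403 / 60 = -723.38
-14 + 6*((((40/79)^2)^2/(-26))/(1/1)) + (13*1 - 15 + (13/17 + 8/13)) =-125978271711/8607967901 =-14.64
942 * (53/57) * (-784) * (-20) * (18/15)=313135872/19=16480835.37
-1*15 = -15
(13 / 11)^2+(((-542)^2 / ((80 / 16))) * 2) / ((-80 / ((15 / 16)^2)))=-79890721 / 61952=-1289.56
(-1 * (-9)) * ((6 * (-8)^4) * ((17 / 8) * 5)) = 2350080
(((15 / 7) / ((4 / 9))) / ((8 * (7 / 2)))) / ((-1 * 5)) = -27 / 784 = -0.03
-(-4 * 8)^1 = 32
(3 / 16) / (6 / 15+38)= 5 / 1024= 0.00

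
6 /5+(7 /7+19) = 106 /5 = 21.20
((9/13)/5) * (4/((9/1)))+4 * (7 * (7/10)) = 1278/65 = 19.66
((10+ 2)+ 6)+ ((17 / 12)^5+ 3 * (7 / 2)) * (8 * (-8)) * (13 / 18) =-51163997 / 69984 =-731.08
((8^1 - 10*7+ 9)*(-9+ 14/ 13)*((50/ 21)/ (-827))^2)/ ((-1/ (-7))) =13647500/ 560137851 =0.02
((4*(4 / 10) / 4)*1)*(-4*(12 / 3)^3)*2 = -1024 / 5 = -204.80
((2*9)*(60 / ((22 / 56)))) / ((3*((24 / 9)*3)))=1260 / 11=114.55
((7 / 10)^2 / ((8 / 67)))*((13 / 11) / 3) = 42679 / 26400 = 1.62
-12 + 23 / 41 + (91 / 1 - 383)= -12441 / 41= -303.44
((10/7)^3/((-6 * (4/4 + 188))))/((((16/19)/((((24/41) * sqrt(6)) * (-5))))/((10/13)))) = 237500 * sqrt(6)/34552791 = 0.02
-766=-766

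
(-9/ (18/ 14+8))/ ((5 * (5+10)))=-21/ 1625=-0.01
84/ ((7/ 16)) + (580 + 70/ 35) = 774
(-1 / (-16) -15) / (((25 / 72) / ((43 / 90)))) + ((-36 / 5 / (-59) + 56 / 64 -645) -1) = -39267861 / 59000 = -665.56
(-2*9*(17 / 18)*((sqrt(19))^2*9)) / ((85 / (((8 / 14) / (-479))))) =684 / 16765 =0.04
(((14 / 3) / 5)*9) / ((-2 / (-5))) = 21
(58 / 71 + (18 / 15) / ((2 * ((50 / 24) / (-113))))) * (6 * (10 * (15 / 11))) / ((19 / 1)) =-921528 / 6745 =-136.62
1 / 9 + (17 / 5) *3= 10.31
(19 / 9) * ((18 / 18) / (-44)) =-19 / 396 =-0.05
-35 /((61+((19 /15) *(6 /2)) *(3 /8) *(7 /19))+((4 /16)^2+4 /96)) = -1200 /2113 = -0.57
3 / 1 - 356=-353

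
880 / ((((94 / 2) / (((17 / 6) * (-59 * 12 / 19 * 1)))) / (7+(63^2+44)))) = -7946725.20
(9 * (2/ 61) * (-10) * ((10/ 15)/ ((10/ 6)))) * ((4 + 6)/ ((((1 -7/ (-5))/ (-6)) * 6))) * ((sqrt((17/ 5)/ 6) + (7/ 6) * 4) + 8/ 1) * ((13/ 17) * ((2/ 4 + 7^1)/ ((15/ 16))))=403.75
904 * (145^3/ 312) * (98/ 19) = 33760473250/ 741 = 45560692.65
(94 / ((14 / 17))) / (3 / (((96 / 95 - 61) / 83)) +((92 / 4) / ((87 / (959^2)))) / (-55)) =-21788502285 / 844635509284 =-0.03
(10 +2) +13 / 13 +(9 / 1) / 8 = 113 / 8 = 14.12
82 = 82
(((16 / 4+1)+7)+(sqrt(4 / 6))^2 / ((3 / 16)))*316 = 4915.56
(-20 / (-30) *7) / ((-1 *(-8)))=7 / 12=0.58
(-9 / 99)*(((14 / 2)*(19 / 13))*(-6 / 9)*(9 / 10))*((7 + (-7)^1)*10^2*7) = 0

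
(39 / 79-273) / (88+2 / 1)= -1196 / 395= -3.03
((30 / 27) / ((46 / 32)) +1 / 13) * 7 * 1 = 16009 / 2691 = 5.95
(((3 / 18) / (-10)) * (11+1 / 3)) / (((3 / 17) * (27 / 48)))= -2312 / 1215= -1.90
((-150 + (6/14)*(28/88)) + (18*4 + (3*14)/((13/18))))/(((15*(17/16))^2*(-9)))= 240512/27895725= 0.01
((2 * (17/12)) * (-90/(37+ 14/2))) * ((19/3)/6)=-1615/264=-6.12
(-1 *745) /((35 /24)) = -3576 /7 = -510.86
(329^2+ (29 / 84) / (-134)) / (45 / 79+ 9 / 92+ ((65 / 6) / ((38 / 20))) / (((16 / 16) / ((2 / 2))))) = 42061465306841 / 2475013366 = 16994.44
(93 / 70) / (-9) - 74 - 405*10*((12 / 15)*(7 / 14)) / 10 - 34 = -56731 / 210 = -270.15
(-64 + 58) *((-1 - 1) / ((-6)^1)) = -2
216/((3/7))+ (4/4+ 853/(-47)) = 22882/47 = 486.85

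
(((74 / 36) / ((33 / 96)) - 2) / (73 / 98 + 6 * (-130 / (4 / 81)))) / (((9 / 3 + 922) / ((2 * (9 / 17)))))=-77224 / 267737105075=-0.00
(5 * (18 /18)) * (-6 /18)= -5 /3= -1.67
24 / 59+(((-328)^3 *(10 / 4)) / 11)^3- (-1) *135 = -40507611030211681834614641 / 78529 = -515829961290882117875.11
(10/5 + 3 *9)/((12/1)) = 29/12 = 2.42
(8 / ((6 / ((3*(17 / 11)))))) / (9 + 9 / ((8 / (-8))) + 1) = 68 / 11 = 6.18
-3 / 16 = -0.19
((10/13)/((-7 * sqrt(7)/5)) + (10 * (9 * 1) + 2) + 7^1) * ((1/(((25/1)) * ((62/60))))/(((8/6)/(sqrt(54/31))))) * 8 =-1080 * sqrt(1302)/612157 + 10692 * sqrt(186)/4805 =30.28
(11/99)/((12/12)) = 1/9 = 0.11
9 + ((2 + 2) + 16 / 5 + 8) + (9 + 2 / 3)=508 / 15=33.87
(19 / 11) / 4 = 19 / 44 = 0.43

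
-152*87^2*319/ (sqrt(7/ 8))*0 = 0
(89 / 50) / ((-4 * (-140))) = 89 / 28000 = 0.00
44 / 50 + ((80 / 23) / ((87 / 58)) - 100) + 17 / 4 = -638603 / 6900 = -92.55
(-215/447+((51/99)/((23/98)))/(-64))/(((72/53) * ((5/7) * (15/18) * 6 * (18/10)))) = -691824847/11725274880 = -0.06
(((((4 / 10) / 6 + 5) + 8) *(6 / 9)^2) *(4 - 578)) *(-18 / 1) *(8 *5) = 7200256 / 3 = 2400085.33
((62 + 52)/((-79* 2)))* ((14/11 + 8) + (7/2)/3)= -13091/1738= -7.53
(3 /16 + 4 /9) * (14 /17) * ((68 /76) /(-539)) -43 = -647077 /15048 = -43.00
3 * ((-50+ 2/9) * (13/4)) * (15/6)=-3640/3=-1213.33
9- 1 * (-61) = 70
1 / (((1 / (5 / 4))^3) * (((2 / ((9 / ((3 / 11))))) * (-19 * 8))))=-0.21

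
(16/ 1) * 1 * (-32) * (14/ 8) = -896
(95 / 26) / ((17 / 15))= 1425 / 442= 3.22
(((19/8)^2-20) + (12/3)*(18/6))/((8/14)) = -4.13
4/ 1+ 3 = 7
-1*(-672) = 672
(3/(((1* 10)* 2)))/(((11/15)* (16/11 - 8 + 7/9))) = -0.04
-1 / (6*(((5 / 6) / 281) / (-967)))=271727 / 5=54345.40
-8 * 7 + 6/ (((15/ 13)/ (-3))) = -358/ 5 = -71.60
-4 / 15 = -0.27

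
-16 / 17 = -0.94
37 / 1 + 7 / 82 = 3041 / 82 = 37.09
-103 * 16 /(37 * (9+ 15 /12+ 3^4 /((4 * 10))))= -65920 /18167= -3.63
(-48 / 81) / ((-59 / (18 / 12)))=8 / 531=0.02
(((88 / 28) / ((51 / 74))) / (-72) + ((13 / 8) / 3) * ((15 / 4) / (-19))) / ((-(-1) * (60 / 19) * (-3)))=332573 / 18506880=0.02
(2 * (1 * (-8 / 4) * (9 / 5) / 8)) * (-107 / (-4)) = -963 / 40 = -24.08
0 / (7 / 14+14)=0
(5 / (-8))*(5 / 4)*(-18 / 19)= 225 / 304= 0.74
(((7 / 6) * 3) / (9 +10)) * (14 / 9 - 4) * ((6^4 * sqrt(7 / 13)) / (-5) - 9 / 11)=7 / 19 +11088 * sqrt(91) / 1235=86.01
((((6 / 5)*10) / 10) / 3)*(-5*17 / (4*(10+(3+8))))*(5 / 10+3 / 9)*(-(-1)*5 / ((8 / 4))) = -425 / 504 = -0.84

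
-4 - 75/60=-5.25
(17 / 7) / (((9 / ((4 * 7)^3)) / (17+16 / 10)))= 1652672 / 15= 110178.13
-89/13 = -6.85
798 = 798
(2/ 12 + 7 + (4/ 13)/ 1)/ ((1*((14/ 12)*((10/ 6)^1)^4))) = 47223/ 56875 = 0.83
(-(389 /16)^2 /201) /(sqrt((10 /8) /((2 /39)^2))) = -151321*sqrt(5) /2508480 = -0.13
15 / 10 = 3 / 2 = 1.50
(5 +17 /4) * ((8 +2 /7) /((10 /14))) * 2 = 1073 /5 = 214.60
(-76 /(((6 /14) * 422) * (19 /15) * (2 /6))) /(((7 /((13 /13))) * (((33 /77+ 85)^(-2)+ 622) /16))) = -171649920 /46932674507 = -0.00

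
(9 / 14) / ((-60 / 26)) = -39 / 140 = -0.28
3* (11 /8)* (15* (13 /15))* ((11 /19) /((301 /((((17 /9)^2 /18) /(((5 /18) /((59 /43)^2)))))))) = 1582452157 /11420385480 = 0.14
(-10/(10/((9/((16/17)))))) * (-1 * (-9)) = -1377/16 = -86.06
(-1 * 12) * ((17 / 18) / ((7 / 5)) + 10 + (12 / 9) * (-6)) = -674 / 21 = -32.10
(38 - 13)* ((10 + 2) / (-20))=-15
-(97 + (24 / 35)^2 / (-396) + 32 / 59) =-77547681 / 795025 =-97.54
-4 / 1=-4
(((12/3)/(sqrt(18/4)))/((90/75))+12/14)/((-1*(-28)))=3/98+5*sqrt(2)/126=0.09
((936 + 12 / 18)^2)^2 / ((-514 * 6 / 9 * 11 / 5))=-1021046967.90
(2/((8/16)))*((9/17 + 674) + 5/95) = 871560/323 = 2698.33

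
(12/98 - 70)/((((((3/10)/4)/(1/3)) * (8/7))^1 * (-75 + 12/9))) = 17120/4641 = 3.69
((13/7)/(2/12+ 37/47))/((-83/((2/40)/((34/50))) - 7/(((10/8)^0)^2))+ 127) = -705/365302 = -0.00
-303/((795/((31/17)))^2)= -97061/60885075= -0.00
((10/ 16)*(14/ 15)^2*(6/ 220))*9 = 147/ 1100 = 0.13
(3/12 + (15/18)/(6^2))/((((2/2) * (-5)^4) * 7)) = 59/945000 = 0.00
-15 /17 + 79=1328 /17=78.12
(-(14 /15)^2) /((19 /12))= -784 /1425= -0.55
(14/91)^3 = 8/2197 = 0.00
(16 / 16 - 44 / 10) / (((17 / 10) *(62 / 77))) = -77 / 31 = -2.48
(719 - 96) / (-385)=-89 / 55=-1.62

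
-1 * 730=-730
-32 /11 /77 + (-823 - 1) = -697960 /847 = -824.04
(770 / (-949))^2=592900 / 900601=0.66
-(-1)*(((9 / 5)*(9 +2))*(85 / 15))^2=314721 / 25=12588.84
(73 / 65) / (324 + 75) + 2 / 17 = 53111 / 440895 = 0.12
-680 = -680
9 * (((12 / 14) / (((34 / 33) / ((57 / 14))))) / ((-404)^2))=50787 / 271917856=0.00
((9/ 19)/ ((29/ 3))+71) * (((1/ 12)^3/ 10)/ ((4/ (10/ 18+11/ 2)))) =1066783/ 171383040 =0.01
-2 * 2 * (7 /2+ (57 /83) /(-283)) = -328618 /23489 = -13.99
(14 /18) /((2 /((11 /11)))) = 7 /18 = 0.39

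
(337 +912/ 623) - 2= 209617/ 623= 336.46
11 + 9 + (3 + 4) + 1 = 28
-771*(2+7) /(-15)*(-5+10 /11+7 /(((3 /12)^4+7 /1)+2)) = -194322069 /126775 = -1532.81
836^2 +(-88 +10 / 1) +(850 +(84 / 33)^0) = 699669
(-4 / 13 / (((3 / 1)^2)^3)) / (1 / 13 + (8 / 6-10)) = 4 / 81405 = 0.00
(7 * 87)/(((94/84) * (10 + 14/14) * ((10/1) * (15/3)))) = 12789/12925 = 0.99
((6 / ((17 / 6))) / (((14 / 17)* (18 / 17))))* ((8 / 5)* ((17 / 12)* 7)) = 578 / 15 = 38.53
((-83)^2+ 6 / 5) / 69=34451 / 345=99.86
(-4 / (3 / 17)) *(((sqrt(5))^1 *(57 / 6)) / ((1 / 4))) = -2584 *sqrt(5) / 3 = -1926.00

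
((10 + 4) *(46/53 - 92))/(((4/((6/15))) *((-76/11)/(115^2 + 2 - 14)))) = 491404683/2014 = 243994.38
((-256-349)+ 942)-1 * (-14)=351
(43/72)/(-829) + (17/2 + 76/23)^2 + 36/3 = 4778613455/31574952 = 151.34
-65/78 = -5/6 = -0.83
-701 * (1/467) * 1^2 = -701/467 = -1.50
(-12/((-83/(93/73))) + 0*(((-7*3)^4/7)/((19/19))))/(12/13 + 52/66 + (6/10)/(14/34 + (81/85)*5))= 19150560/189943591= 0.10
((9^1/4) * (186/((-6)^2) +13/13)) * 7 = 777/8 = 97.12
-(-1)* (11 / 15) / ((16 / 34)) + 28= 3547 / 120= 29.56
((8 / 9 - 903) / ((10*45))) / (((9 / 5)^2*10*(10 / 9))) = -8119 / 145800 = -0.06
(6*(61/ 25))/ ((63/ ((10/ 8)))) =61/ 210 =0.29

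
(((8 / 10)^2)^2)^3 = 16777216 / 244140625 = 0.07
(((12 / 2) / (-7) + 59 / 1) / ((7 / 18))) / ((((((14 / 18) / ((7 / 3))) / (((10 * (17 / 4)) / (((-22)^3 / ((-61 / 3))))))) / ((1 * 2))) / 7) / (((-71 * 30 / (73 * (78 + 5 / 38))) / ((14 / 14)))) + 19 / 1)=768632747850 / 93640422967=8.21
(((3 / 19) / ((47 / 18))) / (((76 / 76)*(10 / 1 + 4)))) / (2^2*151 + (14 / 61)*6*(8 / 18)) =0.00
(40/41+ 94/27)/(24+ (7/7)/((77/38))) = 189959/1043901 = 0.18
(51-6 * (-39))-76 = 209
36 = 36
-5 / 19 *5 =-25 / 19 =-1.32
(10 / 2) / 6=5 / 6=0.83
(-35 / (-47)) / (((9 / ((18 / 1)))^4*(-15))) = -112 / 141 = -0.79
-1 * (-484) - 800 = -316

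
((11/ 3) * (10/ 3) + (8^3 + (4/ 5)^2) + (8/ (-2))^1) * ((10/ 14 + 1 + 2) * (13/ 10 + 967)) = 1873303.30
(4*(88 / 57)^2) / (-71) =-30976 / 230679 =-0.13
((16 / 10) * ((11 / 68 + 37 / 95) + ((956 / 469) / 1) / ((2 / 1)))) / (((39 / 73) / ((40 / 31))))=6.07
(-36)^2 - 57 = 1239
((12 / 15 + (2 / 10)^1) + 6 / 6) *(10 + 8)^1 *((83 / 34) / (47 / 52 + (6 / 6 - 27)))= -8632 / 2465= -3.50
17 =17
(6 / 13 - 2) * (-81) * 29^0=1620 / 13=124.62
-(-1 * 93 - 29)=122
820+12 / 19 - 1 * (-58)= 16694 / 19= 878.63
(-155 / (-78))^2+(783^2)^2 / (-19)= -2286842493310889 / 115596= -19783059044.52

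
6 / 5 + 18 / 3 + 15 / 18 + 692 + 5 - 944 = -7169 / 30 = -238.97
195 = 195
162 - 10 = 152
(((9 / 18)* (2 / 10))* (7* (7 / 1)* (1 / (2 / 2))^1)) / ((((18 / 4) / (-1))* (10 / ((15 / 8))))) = -49 / 240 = -0.20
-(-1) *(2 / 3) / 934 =1 / 1401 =0.00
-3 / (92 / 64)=-48 / 23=-2.09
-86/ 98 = -43/ 49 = -0.88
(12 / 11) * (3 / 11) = 36 / 121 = 0.30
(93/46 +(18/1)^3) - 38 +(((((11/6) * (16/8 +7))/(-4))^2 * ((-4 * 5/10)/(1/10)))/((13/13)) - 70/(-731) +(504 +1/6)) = 4809840173/807024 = 5959.97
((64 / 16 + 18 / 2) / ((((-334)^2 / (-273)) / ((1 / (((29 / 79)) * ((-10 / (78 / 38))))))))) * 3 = 32803407 / 614673560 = 0.05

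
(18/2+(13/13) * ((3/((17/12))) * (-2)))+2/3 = 277/51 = 5.43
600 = 600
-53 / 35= -1.51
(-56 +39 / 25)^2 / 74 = 1852321 / 46250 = 40.05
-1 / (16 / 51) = -51 / 16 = -3.19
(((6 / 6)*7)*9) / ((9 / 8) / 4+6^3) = 224 / 769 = 0.29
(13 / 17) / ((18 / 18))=13 / 17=0.76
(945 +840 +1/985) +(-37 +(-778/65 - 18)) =1718.03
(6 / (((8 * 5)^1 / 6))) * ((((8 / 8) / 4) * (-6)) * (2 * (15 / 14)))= -81 / 28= -2.89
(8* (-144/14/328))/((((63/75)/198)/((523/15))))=-4142160/2009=-2061.80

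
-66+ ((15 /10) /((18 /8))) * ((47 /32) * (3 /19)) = -20017 /304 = -65.85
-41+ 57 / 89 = -3592 / 89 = -40.36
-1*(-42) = 42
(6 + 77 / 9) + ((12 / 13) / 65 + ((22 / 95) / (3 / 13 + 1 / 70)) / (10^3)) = 23475138071 / 1611119250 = 14.57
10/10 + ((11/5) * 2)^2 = 509/25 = 20.36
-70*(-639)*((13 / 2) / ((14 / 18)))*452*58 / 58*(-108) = -18248153040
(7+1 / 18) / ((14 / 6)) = 3.02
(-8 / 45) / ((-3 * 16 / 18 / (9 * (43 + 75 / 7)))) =1128 / 35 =32.23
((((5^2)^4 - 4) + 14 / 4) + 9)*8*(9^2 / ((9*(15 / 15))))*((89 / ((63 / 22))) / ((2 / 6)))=18356649432 / 7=2622378490.29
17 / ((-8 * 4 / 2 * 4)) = -17 / 64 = -0.27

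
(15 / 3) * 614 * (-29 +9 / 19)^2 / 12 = 225463870 / 1083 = 208184.55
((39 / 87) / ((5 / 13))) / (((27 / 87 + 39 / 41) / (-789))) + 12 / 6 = -1817327 / 2500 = -726.93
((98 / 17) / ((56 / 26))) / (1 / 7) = 637 / 34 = 18.74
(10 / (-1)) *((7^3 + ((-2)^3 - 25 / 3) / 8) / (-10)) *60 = 40915 / 2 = 20457.50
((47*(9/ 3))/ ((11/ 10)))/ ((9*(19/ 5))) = 2350/ 627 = 3.75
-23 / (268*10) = -23 / 2680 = -0.01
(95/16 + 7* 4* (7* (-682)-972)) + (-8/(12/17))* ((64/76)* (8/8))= -146733145/912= -160891.61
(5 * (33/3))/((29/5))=9.48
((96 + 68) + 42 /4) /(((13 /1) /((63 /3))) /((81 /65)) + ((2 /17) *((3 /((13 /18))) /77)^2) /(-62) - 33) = -44782720271289 /8341452471112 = -5.37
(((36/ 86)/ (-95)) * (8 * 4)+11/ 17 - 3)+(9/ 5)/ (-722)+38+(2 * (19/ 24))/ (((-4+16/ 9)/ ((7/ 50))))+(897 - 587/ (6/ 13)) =-339.43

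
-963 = -963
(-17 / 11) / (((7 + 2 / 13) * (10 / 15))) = -221 / 682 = -0.32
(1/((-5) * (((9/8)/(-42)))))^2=12544/225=55.75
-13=-13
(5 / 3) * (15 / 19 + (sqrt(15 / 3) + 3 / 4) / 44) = 5 * sqrt(5) / 132 + 4495 / 3344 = 1.43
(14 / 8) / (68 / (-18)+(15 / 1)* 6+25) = 9 / 572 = 0.02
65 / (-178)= -65 / 178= -0.37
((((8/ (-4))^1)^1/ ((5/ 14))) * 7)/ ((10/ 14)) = -1372/ 25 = -54.88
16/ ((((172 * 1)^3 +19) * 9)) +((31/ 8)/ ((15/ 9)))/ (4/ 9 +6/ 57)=728297076469/ 172193723280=4.23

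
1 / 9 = 0.11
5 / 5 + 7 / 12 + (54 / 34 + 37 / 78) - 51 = -41861 / 884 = -47.35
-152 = -152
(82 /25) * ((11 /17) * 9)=8118 /425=19.10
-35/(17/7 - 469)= 0.08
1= 1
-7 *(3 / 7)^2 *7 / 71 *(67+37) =-936 / 71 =-13.18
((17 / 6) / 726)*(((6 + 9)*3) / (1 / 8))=170 / 121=1.40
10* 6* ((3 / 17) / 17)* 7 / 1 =1260 / 289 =4.36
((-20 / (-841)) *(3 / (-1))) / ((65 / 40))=-480 / 10933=-0.04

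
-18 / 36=-1 / 2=-0.50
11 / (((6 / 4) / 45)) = 330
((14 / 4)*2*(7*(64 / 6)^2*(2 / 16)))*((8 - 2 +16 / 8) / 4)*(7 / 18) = 542.02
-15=-15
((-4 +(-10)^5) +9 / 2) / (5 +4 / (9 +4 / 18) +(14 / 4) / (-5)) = -82999585 / 3929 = -21124.86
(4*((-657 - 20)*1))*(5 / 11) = -13540 / 11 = -1230.91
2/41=0.05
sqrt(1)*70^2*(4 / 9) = 19600 / 9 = 2177.78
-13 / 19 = -0.68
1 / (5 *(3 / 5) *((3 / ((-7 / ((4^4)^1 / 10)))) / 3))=-0.09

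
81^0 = 1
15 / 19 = 0.79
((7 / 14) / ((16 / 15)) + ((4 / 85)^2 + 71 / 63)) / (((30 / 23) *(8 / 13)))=1.99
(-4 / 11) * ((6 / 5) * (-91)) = 2184 / 55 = 39.71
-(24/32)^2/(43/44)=-99/172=-0.58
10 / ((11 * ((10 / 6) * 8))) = 3 / 44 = 0.07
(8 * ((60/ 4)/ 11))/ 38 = 60/ 209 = 0.29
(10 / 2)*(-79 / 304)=-395 / 304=-1.30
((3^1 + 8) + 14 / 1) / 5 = 5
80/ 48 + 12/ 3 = 17/ 3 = 5.67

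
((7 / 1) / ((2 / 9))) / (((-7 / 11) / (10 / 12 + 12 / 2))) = -1353 / 4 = -338.25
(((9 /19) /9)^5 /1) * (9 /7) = 9 /17332693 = 0.00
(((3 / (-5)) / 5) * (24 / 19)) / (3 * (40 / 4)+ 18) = -3 / 950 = -0.00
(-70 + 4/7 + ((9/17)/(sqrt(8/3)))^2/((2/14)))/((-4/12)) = 3335175/16184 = 206.08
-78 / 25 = -3.12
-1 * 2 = -2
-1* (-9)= 9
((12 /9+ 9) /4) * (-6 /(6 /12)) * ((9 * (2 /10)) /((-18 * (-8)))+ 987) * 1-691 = -2503071 /80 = -31288.39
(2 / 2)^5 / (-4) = -1 / 4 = -0.25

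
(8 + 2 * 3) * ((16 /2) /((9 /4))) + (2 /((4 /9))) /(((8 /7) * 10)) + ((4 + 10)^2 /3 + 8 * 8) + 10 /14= 1816609 /10080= 180.22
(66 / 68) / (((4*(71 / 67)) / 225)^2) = 7499435625 / 2742304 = 2734.72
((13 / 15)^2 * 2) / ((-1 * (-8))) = 169 / 900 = 0.19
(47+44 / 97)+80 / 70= 32997 / 679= 48.60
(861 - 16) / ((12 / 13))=10985 / 12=915.42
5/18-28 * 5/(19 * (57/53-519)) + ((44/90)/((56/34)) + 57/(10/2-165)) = 0.23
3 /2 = 1.50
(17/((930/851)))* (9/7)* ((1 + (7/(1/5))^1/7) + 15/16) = 4817511/34720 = 138.75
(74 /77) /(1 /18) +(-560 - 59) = -601.70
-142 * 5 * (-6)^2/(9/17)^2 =-820760/9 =-91195.56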